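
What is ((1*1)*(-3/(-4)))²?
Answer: 9/16 ≈ 0.56250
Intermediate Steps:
((1*1)*(-3/(-4)))² = (1*(-3*(-¼)))² = (1*(¾))² = (¾)² = 9/16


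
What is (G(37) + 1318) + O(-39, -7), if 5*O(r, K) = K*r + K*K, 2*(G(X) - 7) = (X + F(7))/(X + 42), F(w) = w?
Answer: 548923/395 ≈ 1389.7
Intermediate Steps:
G(X) = 7 + (7 + X)/(2*(42 + X)) (G(X) = 7 + ((X + 7)/(X + 42))/2 = 7 + ((7 + X)/(42 + X))/2 = 7 + (7 + X)/(2*(42 + X)))
O(r, K) = K²/5 + K*r/5 (O(r, K) = (K*r + K*K)/5 = (K*r + K²)/5 = (K² + K*r)/5 = K²/5 + K*r/5)
(G(37) + 1318) + O(-39, -7) = (5*(119 + 3*37)/(2*(42 + 37)) + 1318) + (⅕)*(-7)*(-7 - 39) = ((5/2)*(119 + 111)/79 + 1318) + (⅕)*(-7)*(-46) = ((5/2)*(1/79)*230 + 1318) + 322/5 = (575/79 + 1318) + 322/5 = 104697/79 + 322/5 = 548923/395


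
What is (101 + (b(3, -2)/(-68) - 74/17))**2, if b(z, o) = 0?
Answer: 2699449/289 ≈ 9340.7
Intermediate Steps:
(101 + (b(3, -2)/(-68) - 74/17))**2 = (101 + (0/(-68) - 74/17))**2 = (101 + (0*(-1/68) - 74*1/17))**2 = (101 + (0 - 74/17))**2 = (101 - 74/17)**2 = (1643/17)**2 = 2699449/289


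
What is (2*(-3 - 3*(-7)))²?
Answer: 1296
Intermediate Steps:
(2*(-3 - 3*(-7)))² = (2*(-3 + 21))² = (2*18)² = 36² = 1296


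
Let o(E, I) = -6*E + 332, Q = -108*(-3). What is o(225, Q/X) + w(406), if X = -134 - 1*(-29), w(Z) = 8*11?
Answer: -930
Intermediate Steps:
w(Z) = 88
X = -105 (X = -134 + 29 = -105)
Q = 324
o(E, I) = 332 - 6*E
o(225, Q/X) + w(406) = (332 - 6*225) + 88 = (332 - 1350) + 88 = -1018 + 88 = -930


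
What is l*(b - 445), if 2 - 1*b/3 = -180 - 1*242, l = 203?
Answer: 167881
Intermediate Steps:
b = 1272 (b = 6 - 3*(-180 - 1*242) = 6 - 3*(-180 - 242) = 6 - 3*(-422) = 6 + 1266 = 1272)
l*(b - 445) = 203*(1272 - 445) = 203*827 = 167881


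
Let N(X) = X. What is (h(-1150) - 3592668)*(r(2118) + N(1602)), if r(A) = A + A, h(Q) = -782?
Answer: -20978561100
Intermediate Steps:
r(A) = 2*A
(h(-1150) - 3592668)*(r(2118) + N(1602)) = (-782 - 3592668)*(2*2118 + 1602) = -3593450*(4236 + 1602) = -3593450*5838 = -20978561100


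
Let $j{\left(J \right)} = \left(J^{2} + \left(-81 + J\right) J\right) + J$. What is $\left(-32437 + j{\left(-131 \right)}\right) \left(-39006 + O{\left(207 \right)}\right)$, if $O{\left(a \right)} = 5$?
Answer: $-482247365$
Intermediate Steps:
$j{\left(J \right)} = J + J^{2} + J \left(-81 + J\right)$ ($j{\left(J \right)} = \left(J^{2} + J \left(-81 + J\right)\right) + J = J + J^{2} + J \left(-81 + J\right)$)
$\left(-32437 + j{\left(-131 \right)}\right) \left(-39006 + O{\left(207 \right)}\right) = \left(-32437 + 2 \left(-131\right) \left(-40 - 131\right)\right) \left(-39006 + 5\right) = \left(-32437 + 2 \left(-131\right) \left(-171\right)\right) \left(-39001\right) = \left(-32437 + 44802\right) \left(-39001\right) = 12365 \left(-39001\right) = -482247365$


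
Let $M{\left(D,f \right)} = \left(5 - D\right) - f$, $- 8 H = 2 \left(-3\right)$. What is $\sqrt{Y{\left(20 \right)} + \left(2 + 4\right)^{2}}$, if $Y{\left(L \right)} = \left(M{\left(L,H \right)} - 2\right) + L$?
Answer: $\frac{3 \sqrt{17}}{2} \approx 6.1847$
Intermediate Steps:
$H = \frac{3}{4}$ ($H = - \frac{2 \left(-3\right)}{8} = \left(- \frac{1}{8}\right) \left(-6\right) = \frac{3}{4} \approx 0.75$)
$M{\left(D,f \right)} = 5 - D - f$
$Y{\left(L \right)} = \frac{9}{4}$ ($Y{\left(L \right)} = \left(\left(5 - L - \frac{3}{4}\right) - 2\right) + L = \left(\left(\frac{17}{4} - L\right) - 2\right) + L = \left(\frac{9}{4} - L\right) + L = \frac{9}{4}$)
$\sqrt{Y{\left(20 \right)} + \left(2 + 4\right)^{2}} = \sqrt{\frac{9}{4} + \left(2 + 4\right)^{2}} = \sqrt{\frac{9}{4} + 6^{2}} = \sqrt{\frac{9}{4} + 36} = \sqrt{\frac{153}{4}} = \frac{3 \sqrt{17}}{2}$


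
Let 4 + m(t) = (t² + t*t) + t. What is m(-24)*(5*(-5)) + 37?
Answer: -28063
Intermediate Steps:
m(t) = -4 + t + 2*t² (m(t) = -4 + ((t² + t*t) + t) = -4 + ((t² + t²) + t) = -4 + (2*t² + t) = -4 + (t + 2*t²) = -4 + t + 2*t²)
m(-24)*(5*(-5)) + 37 = (-4 - 24 + 2*(-24)²)*(5*(-5)) + 37 = (-4 - 24 + 2*576)*(-25) + 37 = (-4 - 24 + 1152)*(-25) + 37 = 1124*(-25) + 37 = -28100 + 37 = -28063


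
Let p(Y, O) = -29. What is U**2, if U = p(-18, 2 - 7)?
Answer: 841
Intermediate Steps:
U = -29
U**2 = (-29)**2 = 841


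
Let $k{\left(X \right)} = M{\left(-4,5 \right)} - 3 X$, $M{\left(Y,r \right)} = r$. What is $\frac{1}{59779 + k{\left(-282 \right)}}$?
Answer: $\frac{1}{60630} \approx 1.6493 \cdot 10^{-5}$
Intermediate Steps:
$k{\left(X \right)} = 5 - 3 X$
$\frac{1}{59779 + k{\left(-282 \right)}} = \frac{1}{59779 + \left(5 - -846\right)} = \frac{1}{59779 + \left(5 + 846\right)} = \frac{1}{59779 + 851} = \frac{1}{60630}$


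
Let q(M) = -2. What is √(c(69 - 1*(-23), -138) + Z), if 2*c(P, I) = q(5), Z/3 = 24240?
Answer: √72719 ≈ 269.66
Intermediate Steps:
Z = 72720 (Z = 3*24240 = 72720)
c(P, I) = -1 (c(P, I) = (½)*(-2) = -1)
√(c(69 - 1*(-23), -138) + Z) = √(-1 + 72720) = √72719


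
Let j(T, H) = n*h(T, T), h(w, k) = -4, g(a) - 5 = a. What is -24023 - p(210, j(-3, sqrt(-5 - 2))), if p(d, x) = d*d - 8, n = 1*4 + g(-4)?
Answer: -68115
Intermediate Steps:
g(a) = 5 + a
n = 5 (n = 1*4 + (5 - 4) = 4 + 1 = 5)
j(T, H) = -20 (j(T, H) = 5*(-4) = -20)
p(d, x) = -8 + d**2 (p(d, x) = d**2 - 8 = -8 + d**2)
-24023 - p(210, j(-3, sqrt(-5 - 2))) = -24023 - (-8 + 210**2) = -24023 - (-8 + 44100) = -24023 - 1*44092 = -24023 - 44092 = -68115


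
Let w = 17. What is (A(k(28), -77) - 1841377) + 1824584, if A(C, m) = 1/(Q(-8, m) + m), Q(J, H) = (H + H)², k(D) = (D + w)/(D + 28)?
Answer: -396969726/23639 ≈ -16793.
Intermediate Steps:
k(D) = (17 + D)/(28 + D) (k(D) = (D + 17)/(D + 28) = (17 + D)/(28 + D))
Q(J, H) = 4*H² (Q(J, H) = (2*H)² = 4*H²)
A(C, m) = 1/(m + 4*m²) (A(C, m) = 1/(4*m² + m) = 1/(m + 4*m²))
(A(k(28), -77) - 1841377) + 1824584 = (1/((-77)*(1 + 4*(-77))) - 1841377) + 1824584 = (-1/(77*(1 - 308)) - 1841377) + 1824584 = (-1/77/(-307) - 1841377) + 1824584 = (-1/77*(-1/307) - 1841377) + 1824584 = (1/23639 - 1841377) + 1824584 = -43528310902/23639 + 1824584 = -396969726/23639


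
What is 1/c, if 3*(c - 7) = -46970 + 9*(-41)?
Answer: -3/47318 ≈ -6.3401e-5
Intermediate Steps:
c = -47318/3 (c = 7 + (-46970 + 9*(-41))/3 = 7 + (-46970 - 369)/3 = 7 + (1/3)*(-47339) = 7 - 47339/3 = -47318/3 ≈ -15773.)
1/c = 1/(-47318/3) = -3/47318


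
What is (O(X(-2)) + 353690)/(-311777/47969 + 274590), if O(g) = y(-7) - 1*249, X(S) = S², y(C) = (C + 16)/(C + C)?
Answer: 237358526885/184400943062 ≈ 1.2872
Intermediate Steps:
y(C) = (16 + C)/(2*C) (y(C) = (16 + C)/((2*C)) = (16 + C)*(1/(2*C)) = (16 + C)/(2*C))
O(g) = -3495/14 (O(g) = (½)*(16 - 7)/(-7) - 1*249 = (½)*(-⅐)*9 - 249 = -9/14 - 249 = -3495/14)
(O(X(-2)) + 353690)/(-311777/47969 + 274590) = (-3495/14 + 353690)/(-311777/47969 + 274590) = 4948165/(14*(-311777*1/47969 + 274590)) = 4948165/(14*(-311777/47969 + 274590)) = 4948165/(14*(13171495933/47969)) = (4948165/14)*(47969/13171495933) = 237358526885/184400943062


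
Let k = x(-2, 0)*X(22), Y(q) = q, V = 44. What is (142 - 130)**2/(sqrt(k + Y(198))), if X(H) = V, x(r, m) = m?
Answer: 24*sqrt(22)/11 ≈ 10.234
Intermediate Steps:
X(H) = 44
k = 0 (k = 0*44 = 0)
(142 - 130)**2/(sqrt(k + Y(198))) = (142 - 130)**2/(sqrt(0 + 198)) = 12**2/(sqrt(198)) = 144/((3*sqrt(22))) = 144*(sqrt(22)/66) = 24*sqrt(22)/11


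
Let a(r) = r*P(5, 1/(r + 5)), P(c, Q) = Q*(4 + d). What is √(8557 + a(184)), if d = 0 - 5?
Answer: √33958869/63 ≈ 92.499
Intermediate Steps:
d = -5
P(c, Q) = -Q (P(c, Q) = Q*(4 - 5) = Q*(-1) = -Q)
a(r) = -r/(5 + r) (a(r) = r*(-1/(r + 5)) = r*(-1/(5 + r)) = -r/(5 + r))
√(8557 + a(184)) = √(8557 - 1*184/(5 + 184)) = √(8557 - 1*184/189) = √(8557 - 1*184*1/189) = √(8557 - 184/189) = √(1617089/189) = √33958869/63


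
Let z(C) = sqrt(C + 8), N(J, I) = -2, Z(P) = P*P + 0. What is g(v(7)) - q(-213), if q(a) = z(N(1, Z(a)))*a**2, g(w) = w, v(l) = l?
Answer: 7 - 45369*sqrt(6) ≈ -1.1112e+5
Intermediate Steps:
Z(P) = P**2 (Z(P) = P**2 + 0 = P**2)
z(C) = sqrt(8 + C)
q(a) = sqrt(6)*a**2 (q(a) = sqrt(8 - 2)*a**2 = sqrt(6)*a**2)
g(v(7)) - q(-213) = 7 - sqrt(6)*(-213)**2 = 7 - sqrt(6)*45369 = 7 - 45369*sqrt(6)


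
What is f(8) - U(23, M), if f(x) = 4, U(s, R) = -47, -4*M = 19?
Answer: 51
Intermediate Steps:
M = -19/4 (M = -¼*19 = -19/4 ≈ -4.7500)
f(8) - U(23, M) = 4 - 1*(-47) = 4 + 47 = 51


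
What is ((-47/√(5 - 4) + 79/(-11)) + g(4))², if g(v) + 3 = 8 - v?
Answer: 342225/121 ≈ 2828.3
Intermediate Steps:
g(v) = 5 - v (g(v) = -3 + (8 - v) = 5 - v)
((-47/√(5 - 4) + 79/(-11)) + g(4))² = ((-47/√(5 - 4) + 79/(-11)) + (5 - 1*4))² = ((-47/(√1) + 79*(-1/11)) + (5 - 4))² = ((-47/1 - 79/11) + 1)² = ((-47*1 - 79/11) + 1)² = ((-47 - 79/11) + 1)² = (-596/11 + 1)² = (-585/11)² = 342225/121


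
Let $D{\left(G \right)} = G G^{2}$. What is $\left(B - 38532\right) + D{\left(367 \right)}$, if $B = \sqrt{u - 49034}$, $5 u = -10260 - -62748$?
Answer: $49392331 + \frac{i \sqrt{963410}}{5} \approx 4.9392 \cdot 10^{7} + 196.31 i$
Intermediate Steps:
$u = \frac{52488}{5}$ ($u = \frac{-10260 - -62748}{5} = \frac{-10260 + 62748}{5} = \frac{1}{5} \cdot 52488 = \frac{52488}{5} \approx 10498.0$)
$B = \frac{i \sqrt{963410}}{5}$ ($B = \sqrt{\frac{52488}{5} - 49034} = \sqrt{- \frac{192682}{5}} = \frac{i \sqrt{963410}}{5} \approx 196.31 i$)
$D{\left(G \right)} = G^{3}$
$\left(B - 38532\right) + D{\left(367 \right)} = \left(\frac{i \sqrt{963410}}{5} - 38532\right) + 367^{3} = \left(-38532 + \frac{i \sqrt{963410}}{5}\right) + 49430863 = 49392331 + \frac{i \sqrt{963410}}{5}$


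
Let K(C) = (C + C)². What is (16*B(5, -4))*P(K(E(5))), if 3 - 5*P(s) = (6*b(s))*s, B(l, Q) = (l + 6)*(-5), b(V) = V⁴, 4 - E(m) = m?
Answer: 1080816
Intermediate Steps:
E(m) = 4 - m
K(C) = 4*C² (K(C) = (2*C)² = 4*C²)
B(l, Q) = -30 - 5*l (B(l, Q) = (6 + l)*(-5) = -30 - 5*l)
P(s) = ⅗ - 6*s⁵/5 (P(s) = ⅗ - 6*s⁴*s/5 = ⅗ - 6*s⁵/5)
(16*B(5, -4))*P(K(E(5))) = (16*(-30 - 5*5))*(⅗ - 6*1024*(4 - 1*5)¹⁰/5) = (16*(-30 - 25))*(⅗ - 6*1024*(4 - 5)¹⁰/5) = (16*(-55))*(⅗ - 6*(4*(-1)²)⁵/5) = -880*(⅗ - 6*(4*1)⁵/5) = -880*(⅗ - 6/5*4⁵) = -880*(⅗ - 6/5*1024) = -880*(⅗ - 6144/5) = -880*(-6141/5) = 1080816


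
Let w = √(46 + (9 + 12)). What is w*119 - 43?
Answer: -43 + 119*√67 ≈ 931.06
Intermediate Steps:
w = √67 (w = √(46 + 21) = √67 ≈ 8.1853)
w*119 - 43 = √67*119 - 43 = 119*√67 - 43 = -43 + 119*√67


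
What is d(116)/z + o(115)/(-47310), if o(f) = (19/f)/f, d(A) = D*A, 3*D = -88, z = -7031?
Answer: 112050656969/231532587750 ≈ 0.48395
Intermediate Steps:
D = -88/3 (D = (1/3)*(-88) = -88/3 ≈ -29.333)
d(A) = -88*A/3
o(f) = 19/f**2
d(116)/z + o(115)/(-47310) = -88/3*116/(-7031) + (19/115**2)/(-47310) = -10208/3*(-1/7031) + (19*(1/13225))*(-1/47310) = 10208/21093 + (19/13225)*(-1/47310) = 10208/21093 - 1/32930250 = 112050656969/231532587750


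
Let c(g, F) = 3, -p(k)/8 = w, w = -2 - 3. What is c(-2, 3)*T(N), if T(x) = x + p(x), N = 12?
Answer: 156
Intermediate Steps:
w = -5
p(k) = 40 (p(k) = -8*(-5) = 40)
T(x) = 40 + x (T(x) = x + 40 = 40 + x)
c(-2, 3)*T(N) = 3*(40 + 12) = 3*52 = 156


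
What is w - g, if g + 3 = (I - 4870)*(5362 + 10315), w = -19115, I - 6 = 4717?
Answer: 2285407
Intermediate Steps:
I = 4723 (I = 6 + 4717 = 4723)
g = -2304522 (g = -3 + (4723 - 4870)*(5362 + 10315) = -3 - 147*15677 = -3 - 2304519 = -2304522)
w - g = -19115 - 1*(-2304522) = -19115 + 2304522 = 2285407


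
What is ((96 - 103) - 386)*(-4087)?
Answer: 1606191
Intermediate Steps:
((96 - 103) - 386)*(-4087) = (-7 - 386)*(-4087) = -393*(-4087) = 1606191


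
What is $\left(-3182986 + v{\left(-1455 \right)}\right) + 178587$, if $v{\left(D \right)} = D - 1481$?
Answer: $-3007335$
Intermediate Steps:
$v{\left(D \right)} = -1481 + D$
$\left(-3182986 + v{\left(-1455 \right)}\right) + 178587 = \left(-3182986 - 2936\right) + 178587 = -3185922 + 178587 = -3007335$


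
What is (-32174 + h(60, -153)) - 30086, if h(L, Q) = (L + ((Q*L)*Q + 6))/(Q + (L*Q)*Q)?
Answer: -29145243338/468129 ≈ -62259.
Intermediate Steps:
h(L, Q) = (6 + L + L*Q²)/(Q + L*Q²) (h(L, Q) = (L + ((L*Q)*Q + 6))/(Q + L*Q²) = (L + (L*Q² + 6))/(Q + L*Q²) = (L + (6 + L*Q²))/(Q + L*Q²) = (6 + L + L*Q²)/(Q + L*Q²))
(-32174 + h(60, -153)) - 30086 = (-32174 + (6 + 60 + 60*(-153)²)/((-153)*(1 + 60*(-153)))) - 30086 = (-32174 - (6 + 60 + 60*23409)/(153*(1 - 9180))) - 30086 = (-32174 - 1/153*(6 + 60 + 1404540)/(-9179)) - 30086 = (-32174 - 1/153*(-1/9179)*1404606) - 30086 = (-32174 + 468202/468129) - 30086 = -15061114244/468129 - 30086 = -29145243338/468129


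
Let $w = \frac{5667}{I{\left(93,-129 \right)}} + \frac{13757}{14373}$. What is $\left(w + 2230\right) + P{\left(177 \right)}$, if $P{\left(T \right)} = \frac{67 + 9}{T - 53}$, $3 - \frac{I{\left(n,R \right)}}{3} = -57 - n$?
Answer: $\frac{1888522719}{841619} \approx 2243.9$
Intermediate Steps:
$I{\left(n,R \right)} = 180 + 3 n$ ($I{\left(n,R \right)} = 9 - 3 \left(-57 - n\right) = 9 + \left(171 + 3 n\right) = 180 + 3 n$)
$w = \frac{361178}{27149}$ ($w = \frac{5667}{180 + 3 \cdot 93} + \frac{13757}{14373} = \frac{5667}{180 + 279} + 13757 \cdot \frac{1}{14373} = \frac{5667}{459} + \frac{13757}{14373} = 5667 \cdot \frac{1}{459} + \frac{13757}{14373} = \frac{1889}{153} + \frac{13757}{14373} = \frac{361178}{27149} \approx 13.304$)
$P{\left(T \right)} = \frac{76}{-53 + T}$
$\left(w + 2230\right) + P{\left(177 \right)} = \left(\frac{361178}{27149} + 2230\right) + \frac{76}{-53 + 177} = \frac{60903448}{27149} + \frac{76}{124} = \frac{60903448}{27149} + 76 \cdot \frac{1}{124} = \frac{60903448}{27149} + \frac{19}{31} = \frac{1888522719}{841619}$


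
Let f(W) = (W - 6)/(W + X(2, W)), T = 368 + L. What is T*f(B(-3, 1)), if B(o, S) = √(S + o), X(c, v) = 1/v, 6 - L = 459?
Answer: -170 - 510*I*√2 ≈ -170.0 - 721.25*I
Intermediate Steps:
L = -453 (L = 6 - 1*459 = 6 - 459 = -453)
T = -85 (T = 368 - 453 = -85)
f(W) = (-6 + W)/(W + 1/W) (f(W) = (W - 6)/(W + 1/W) = (-6 + W)/(W + 1/W))
T*f(B(-3, 1)) = -85*√(1 - 3)*(-6 + √(1 - 3))/(1 + (√(1 - 3))²) = -85*√(-2)*(-6 + √(-2))/(1 + (√(-2))²) = -85*I*√2*(-6 + I*√2)/(1 + (I*√2)²) = -85*I*√2*(-6 + I*√2)/(1 - 2) = -85*I*√2*(-6 + I*√2)/(-1) = -85*I*√2*(-1)*(-6 + I*√2) = -(-85)*I*√2*(-6 + I*√2) = 85*I*√2*(-6 + I*√2)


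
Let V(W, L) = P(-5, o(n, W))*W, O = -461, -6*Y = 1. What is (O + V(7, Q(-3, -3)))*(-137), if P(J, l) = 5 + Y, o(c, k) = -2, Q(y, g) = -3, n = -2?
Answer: 351131/6 ≈ 58522.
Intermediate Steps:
Y = -⅙ (Y = -⅙*1 = -⅙ ≈ -0.16667)
P(J, l) = 29/6 (P(J, l) = 5 - ⅙ = 29/6)
V(W, L) = 29*W/6
(O + V(7, Q(-3, -3)))*(-137) = (-461 + (29/6)*7)*(-137) = (-461 + 203/6)*(-137) = -2563/6*(-137) = 351131/6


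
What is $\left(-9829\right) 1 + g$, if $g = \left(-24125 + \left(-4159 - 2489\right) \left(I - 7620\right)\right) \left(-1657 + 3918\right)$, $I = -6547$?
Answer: $212891433922$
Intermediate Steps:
$g = 212891443751$ ($g = \left(-24125 + \left(-4159 - 2489\right) \left(-6547 - 7620\right)\right) \left(-1657 + 3918\right) = \left(-24125 - -94182216\right) 2261 = \left(-24125 + 94182216\right) 2261 = 94158091 \cdot 2261 = 212891443751$)
$\left(-9829\right) 1 + g = \left(-9829\right) 1 + 212891443751 = -9829 + 212891443751 = 212891433922$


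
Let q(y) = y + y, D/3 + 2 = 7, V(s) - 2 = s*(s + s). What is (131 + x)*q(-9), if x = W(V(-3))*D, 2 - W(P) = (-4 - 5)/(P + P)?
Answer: -11835/4 ≈ -2958.8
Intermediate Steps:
V(s) = 2 + 2*s**2 (V(s) = 2 + s*(s + s) = 2 + s*(2*s) = 2 + 2*s**2)
W(P) = 2 + 9/(2*P) (W(P) = 2 - (-4 - 5)/(P + P) = 2 - (-9)/(2*P) = 2 + 9/(2*P))
D = 15 (D = -6 + 3*7 = -6 + 21 = 15)
q(y) = 2*y
x = 267/8 (x = (2 + 9/(2*(2 + 2*(-3)**2)))*15 = (2 + 9/(2*(2 + 2*9)))*15 = (2 + 9/(2*(2 + 18)))*15 = (2 + (9/2)/20)*15 = (2 + (9/2)*(1/20))*15 = (2 + 9/40)*15 = (89/40)*15 = 267/8 ≈ 33.375)
(131 + x)*q(-9) = (131 + 267/8)*(2*(-9)) = (1315/8)*(-18) = -11835/4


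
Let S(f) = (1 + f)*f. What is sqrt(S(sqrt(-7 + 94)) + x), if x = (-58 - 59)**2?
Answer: sqrt(13776 + sqrt(87)) ≈ 117.41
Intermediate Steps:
S(f) = f*(1 + f)
x = 13689 (x = (-117)**2 = 13689)
sqrt(S(sqrt(-7 + 94)) + x) = sqrt(sqrt(-7 + 94)*(1 + sqrt(-7 + 94)) + 13689) = sqrt(sqrt(87)*(1 + sqrt(87)) + 13689) = sqrt(13689 + sqrt(87)*(1 + sqrt(87)))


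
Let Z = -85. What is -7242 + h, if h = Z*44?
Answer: -10982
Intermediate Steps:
h = -3740 (h = -85*44 = -3740)
-7242 + h = -7242 - 3740 = -10982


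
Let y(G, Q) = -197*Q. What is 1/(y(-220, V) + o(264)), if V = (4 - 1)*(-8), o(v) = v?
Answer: 1/4992 ≈ 0.00020032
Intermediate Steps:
V = -24 (V = 3*(-8) = -24)
1/(y(-220, V) + o(264)) = 1/(-197*(-24) + 264) = 1/(4728 + 264) = 1/4992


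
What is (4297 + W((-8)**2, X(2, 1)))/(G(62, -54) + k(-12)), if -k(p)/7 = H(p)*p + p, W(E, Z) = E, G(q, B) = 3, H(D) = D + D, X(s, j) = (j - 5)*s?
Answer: -4361/1929 ≈ -2.2608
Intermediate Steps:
X(s, j) = s*(-5 + j) (X(s, j) = (-5 + j)*s = s*(-5 + j))
H(D) = 2*D
k(p) = -14*p**2 - 7*p (k(p) = -7*((2*p)*p + p) = -7*(2*p**2 + p) = -7*(p + 2*p**2) = -14*p**2 - 7*p)
(4297 + W((-8)**2, X(2, 1)))/(G(62, -54) + k(-12)) = (4297 + (-8)**2)/(3 - 7*(-12)*(1 + 2*(-12))) = (4297 + 64)/(3 - 7*(-12)*(1 - 24)) = 4361/(3 - 7*(-12)*(-23)) = 4361/(3 - 1932) = 4361/(-1929) = 4361*(-1/1929) = -4361/1929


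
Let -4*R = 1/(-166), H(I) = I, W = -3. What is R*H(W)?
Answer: -3/664 ≈ -0.0045181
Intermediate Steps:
R = 1/664 (R = -¼/(-166) = -¼*(-1/166) = 1/664 ≈ 0.0015060)
R*H(W) = (1/664)*(-3) = -3/664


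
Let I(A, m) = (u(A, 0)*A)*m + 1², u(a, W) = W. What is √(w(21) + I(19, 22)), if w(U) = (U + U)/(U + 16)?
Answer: √2923/37 ≈ 1.4612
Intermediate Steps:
w(U) = 2*U/(16 + U) (w(U) = (2*U)/(16 + U) = 2*U/(16 + U))
I(A, m) = 1 (I(A, m) = (0*A)*m + 1² = 0*m + 1 = 0 + 1 = 1)
√(w(21) + I(19, 22)) = √(2*21/(16 + 21) + 1) = √(2*21/37 + 1) = √(2*21*(1/37) + 1) = √(42/37 + 1) = √(79/37) = √2923/37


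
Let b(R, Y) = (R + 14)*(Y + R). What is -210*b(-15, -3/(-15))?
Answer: -3108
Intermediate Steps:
b(R, Y) = (14 + R)*(R + Y)
-210*b(-15, -3/(-15)) = -210*((-15)² + 14*(-15) + 14*(-3/(-15)) - (-45)/(-15)) = -210*(225 - 210 + 14*(-3*(-1/15)) - (-45)*(-1)/15) = -210*(225 - 210 + 14*(⅕) - 15*⅕) = -210*(225 - 210 + 14/5 - 3) = -210*74/5 = -3108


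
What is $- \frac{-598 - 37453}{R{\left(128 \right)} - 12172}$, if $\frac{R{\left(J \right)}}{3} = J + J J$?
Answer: $\frac{38051}{37364} \approx 1.0184$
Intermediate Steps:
$R{\left(J \right)} = 3 J + 3 J^{2}$ ($R{\left(J \right)} = 3 \left(J + J J\right) = 3 \left(J + J^{2}\right) = 3 J + 3 J^{2}$)
$- \frac{-598 - 37453}{R{\left(128 \right)} - 12172} = - \frac{-598 - 37453}{3 \cdot 128 \left(1 + 128\right) - 12172} = - \frac{-38051}{3 \cdot 128 \cdot 129 - 12172} = - \frac{-38051}{49536 - 12172} = - \frac{-38051}{37364} = \left(-1\right) \left(- \frac{38051}{37364}\right) = \frac{38051}{37364}$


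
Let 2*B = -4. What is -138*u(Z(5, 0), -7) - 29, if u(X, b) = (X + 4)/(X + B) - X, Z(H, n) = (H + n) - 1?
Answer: -29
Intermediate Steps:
B = -2 (B = (½)*(-4) = -2)
Z(H, n) = -1 + H + n
u(X, b) = -X + (4 + X)/(-2 + X) (u(X, b) = (X + 4)/(X - 2) - X = (4 + X)/(-2 + X) - X = -X + (4 + X)/(-2 + X))
-138*u(Z(5, 0), -7) - 29 = -138*(4 - (-1 + 5 + 0)² + 3*(-1 + 5 + 0))/(-2 + (-1 + 5 + 0)) - 29 = -138*(4 - 1*4² + 3*4)/(-2 + 4) - 29 = -138*(4 - 1*16 + 12)/2 - 29 = -69*(4 - 16 + 12) - 29 = -69*0 - 29 = -138*0 - 29 = 0 - 29 = -29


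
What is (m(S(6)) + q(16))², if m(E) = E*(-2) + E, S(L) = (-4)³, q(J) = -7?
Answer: 3249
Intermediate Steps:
S(L) = -64
m(E) = -E (m(E) = -2*E + E = -E)
(m(S(6)) + q(16))² = (-1*(-64) - 7)² = (64 - 7)² = 57² = 3249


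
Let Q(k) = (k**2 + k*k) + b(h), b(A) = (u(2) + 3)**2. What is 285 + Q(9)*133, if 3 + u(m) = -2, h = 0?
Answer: 22363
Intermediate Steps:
u(m) = -5 (u(m) = -3 - 2 = -5)
b(A) = 4 (b(A) = (-5 + 3)**2 = (-2)**2 = 4)
Q(k) = 4 + 2*k**2 (Q(k) = (k**2 + k*k) + 4 = (k**2 + k**2) + 4 = 2*k**2 + 4 = 4 + 2*k**2)
285 + Q(9)*133 = 285 + (4 + 2*9**2)*133 = 285 + (4 + 2*81)*133 = 285 + (4 + 162)*133 = 285 + 166*133 = 285 + 22078 = 22363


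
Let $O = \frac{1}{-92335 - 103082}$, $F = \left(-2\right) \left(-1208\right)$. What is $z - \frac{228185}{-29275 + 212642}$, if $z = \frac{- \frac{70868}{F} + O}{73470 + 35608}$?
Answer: $- \frac{2938443731980824871}{2360791465475689368} \approx -1.2447$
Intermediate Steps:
$F = 2416$
$O = - \frac{1}{195417}$ ($O = \frac{1}{-195417} = - \frac{1}{195417} \approx -5.1173 \cdot 10^{-6}$)
$z = - \frac{3462203593}{12874680097704}$ ($z = \frac{- \frac{70868}{2416} - \frac{1}{195417}}{73470 + 35608} = \frac{\left(-70868\right) \frac{1}{2416} - \frac{1}{195417}}{109078} = \left(- \frac{17717}{604} - \frac{1}{195417}\right) \frac{1}{109078} = \left(- \frac{3462203593}{118031868}\right) \frac{1}{109078} = - \frac{3462203593}{12874680097704} \approx -0.00026892$)
$z - \frac{228185}{-29275 + 212642} = - \frac{3462203593}{12874680097704} - \frac{228185}{-29275 + 212642} = - \frac{3462203593}{12874680097704} - \frac{228185}{183367} = - \frac{2938443731980824871}{2360791465475689368}$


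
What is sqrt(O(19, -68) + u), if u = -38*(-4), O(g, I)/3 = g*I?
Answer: 14*I*sqrt(19) ≈ 61.025*I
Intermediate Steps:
O(g, I) = 3*I*g (O(g, I) = 3*(g*I) = 3*(I*g) = 3*I*g)
u = 152 (u = -19*(-8) = 152)
sqrt(O(19, -68) + u) = sqrt(3*(-68)*19 + 152) = sqrt(-3876 + 152) = sqrt(-3724) = 14*I*sqrt(19)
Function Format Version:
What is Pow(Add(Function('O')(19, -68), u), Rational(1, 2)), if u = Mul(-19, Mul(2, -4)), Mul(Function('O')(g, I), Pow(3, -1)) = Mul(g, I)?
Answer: Mul(14, I, Pow(19, Rational(1, 2))) ≈ Mul(61.025, I)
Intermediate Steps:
Function('O')(g, I) = Mul(3, I, g) (Function('O')(g, I) = Mul(3, Mul(g, I)) = Mul(3, Mul(I, g)) = Mul(3, I, g))
u = 152 (u = Mul(-19, -8) = 152)
Pow(Add(Function('O')(19, -68), u), Rational(1, 2)) = Pow(Add(Mul(3, -68, 19), 152), Rational(1, 2)) = Pow(Add(-3876, 152), Rational(1, 2)) = Pow(-3724, Rational(1, 2)) = Mul(14, I, Pow(19, Rational(1, 2)))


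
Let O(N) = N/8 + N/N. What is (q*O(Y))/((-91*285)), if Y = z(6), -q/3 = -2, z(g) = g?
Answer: -1/2470 ≈ -0.00040486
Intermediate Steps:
q = 6 (q = -3*(-2) = 6)
Y = 6
O(N) = 1 + N/8 (O(N) = N*(⅛) + 1 = N/8 + 1 = 1 + N/8)
(q*O(Y))/((-91*285)) = (6*(1 + (⅛)*6))/((-91*285)) = (6*(1 + ¾))/(-25935) = (6*(7/4))*(-1/25935) = (21/2)*(-1/25935) = -1/2470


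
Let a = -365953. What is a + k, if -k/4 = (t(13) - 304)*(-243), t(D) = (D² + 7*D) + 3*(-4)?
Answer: -420385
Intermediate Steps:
t(D) = -12 + D² + 7*D (t(D) = (D² + 7*D) - 12 = -12 + D² + 7*D)
k = -54432 (k = -4*((-12 + 13² + 7*13) - 304)*(-243) = -4*((-12 + 169 + 91) - 304)*(-243) = -4*(248 - 304)*(-243) = -(-224)*(-243) = -4*13608 = -54432)
a + k = -365953 - 54432 = -420385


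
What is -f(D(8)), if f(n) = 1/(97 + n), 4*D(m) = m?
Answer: -1/99 ≈ -0.010101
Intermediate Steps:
D(m) = m/4
-f(D(8)) = -1/(97 + (¼)*8) = -1/(97 + 2) = -1/99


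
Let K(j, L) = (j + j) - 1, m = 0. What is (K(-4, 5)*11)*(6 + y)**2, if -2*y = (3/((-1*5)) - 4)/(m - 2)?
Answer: -931491/400 ≈ -2328.7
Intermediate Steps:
K(j, L) = -1 + 2*j (K(j, L) = 2*j - 1 = -1 + 2*j)
y = -23/20 (y = -(3/((-1*5)) - 4)/(2*(0 - 2)) = -(3/(-5) - 4)/(2*(-2)) = -(3*(-1/5) - 4)*(-1)/(2*2) = -(-3/5 - 4)*(-1)/(2*2) = -(-23)*(-1)/(10*2) = -1/2*23/10 = -23/20 ≈ -1.1500)
(K(-4, 5)*11)*(6 + y)**2 = ((-1 + 2*(-4))*11)*(6 - 23/20)**2 = ((-1 - 8)*11)*(97/20)**2 = -9*11*(9409/400) = -99*9409/400 = -931491/400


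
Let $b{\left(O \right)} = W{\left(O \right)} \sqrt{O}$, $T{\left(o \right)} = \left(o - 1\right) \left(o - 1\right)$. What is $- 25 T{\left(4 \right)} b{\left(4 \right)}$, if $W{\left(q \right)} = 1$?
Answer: $-450$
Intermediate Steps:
$T{\left(o \right)} = \left(-1 + o\right)^{2}$ ($T{\left(o \right)} = \left(-1 + o\right) \left(-1 + o\right) = \left(-1 + o\right)^{2}$)
$b{\left(O \right)} = \sqrt{O}$ ($b{\left(O \right)} = 1 \sqrt{O} = \sqrt{O}$)
$- 25 T{\left(4 \right)} b{\left(4 \right)} = - 25 \left(-1 + 4\right)^{2} \sqrt{4} = - 25 \cdot 3^{2} \cdot 2 = \left(-25\right) 9 \cdot 2 = \left(-225\right) 2 = -450$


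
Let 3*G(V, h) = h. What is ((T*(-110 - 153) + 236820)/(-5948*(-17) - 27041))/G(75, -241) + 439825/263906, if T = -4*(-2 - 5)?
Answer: 7670124441467/4711269704950 ≈ 1.6280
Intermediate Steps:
G(V, h) = h/3
T = 28 (T = -4*(-7) = 28)
((T*(-110 - 153) + 236820)/(-5948*(-17) - 27041))/G(75, -241) + 439825/263906 = ((28*(-110 - 153) + 236820)/(-5948*(-17) - 27041))/(((⅓)*(-241))) + 439825/263906 = ((28*(-263) + 236820)/(101116 - 27041))/(-241/3) + 439825*(1/263906) = ((-7364 + 236820)/74075)*(-3/241) + 439825/263906 = (229456*(1/74075))*(-3/241) + 439825/263906 = (229456/74075)*(-3/241) + 439825/263906 = -688368/17852075 + 439825/263906 = 7670124441467/4711269704950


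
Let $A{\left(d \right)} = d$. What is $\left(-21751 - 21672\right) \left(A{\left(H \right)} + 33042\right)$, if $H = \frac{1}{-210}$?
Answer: $- \frac{301304337437}{210} \approx -1.4348 \cdot 10^{9}$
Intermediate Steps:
$H = - \frac{1}{210} \approx -0.0047619$
$\left(-21751 - 21672\right) \left(A{\left(H \right)} + 33042\right) = \left(-21751 - 21672\right) \left(- \frac{1}{210} + 33042\right) = \left(-43423\right) \frac{6938819}{210} = - \frac{301304337437}{210}$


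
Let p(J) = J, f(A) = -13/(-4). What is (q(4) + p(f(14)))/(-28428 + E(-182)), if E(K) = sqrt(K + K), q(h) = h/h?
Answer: -120819/808151548 - 17*I*sqrt(91)/1616303096 ≈ -0.0001495 - 1.0033e-7*I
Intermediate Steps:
f(A) = 13/4 (f(A) = -13*(-1/4) = 13/4)
q(h) = 1
E(K) = sqrt(2)*sqrt(K) (E(K) = sqrt(2*K) = sqrt(2)*sqrt(K))
(q(4) + p(f(14)))/(-28428 + E(-182)) = (1 + 13/4)/(-28428 + sqrt(2)*sqrt(-182)) = 17/(4*(-28428 + sqrt(2)*(I*sqrt(182)))) = 17/(4*(-28428 + 2*I*sqrt(91)))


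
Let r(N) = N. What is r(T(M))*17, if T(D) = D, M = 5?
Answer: 85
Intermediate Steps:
r(T(M))*17 = 5*17 = 85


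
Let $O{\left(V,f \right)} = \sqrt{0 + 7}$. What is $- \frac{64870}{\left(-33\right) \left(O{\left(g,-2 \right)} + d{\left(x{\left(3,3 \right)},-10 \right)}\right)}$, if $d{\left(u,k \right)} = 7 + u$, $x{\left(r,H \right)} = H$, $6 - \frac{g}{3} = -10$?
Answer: $\frac{648700}{3069} - \frac{64870 \sqrt{7}}{3069} \approx 155.45$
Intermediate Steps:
$g = 48$ ($g = 18 - -30 = 18 + 30 = 48$)
$O{\left(V,f \right)} = \sqrt{7}$
$- \frac{64870}{\left(-33\right) \left(O{\left(g,-2 \right)} + d{\left(x{\left(3,3 \right)},-10 \right)}\right)} = - \frac{64870}{\left(-33\right) \left(\sqrt{7} + \left(7 + 3\right)\right)} = - \frac{64870}{\left(-33\right) \left(\sqrt{7} + 10\right)} = - \frac{64870}{\left(-33\right) \left(10 + \sqrt{7}\right)} = - \frac{64870}{-330 - 33 \sqrt{7}}$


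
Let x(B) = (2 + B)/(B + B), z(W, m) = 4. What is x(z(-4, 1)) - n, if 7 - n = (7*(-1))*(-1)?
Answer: 3/4 ≈ 0.75000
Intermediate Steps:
n = 0 (n = 7 - 7*(-1)*(-1) = 7 - (-7)*(-1) = 7 - 1*7 = 7 - 7 = 0)
x(B) = (2 + B)/(2*B) (x(B) = (2 + B)/((2*B)) = (2 + B)*(1/(2*B)) = (2 + B)/(2*B))
x(z(-4, 1)) - n = (1/2)*(2 + 4)/4 - 1*0 = (1/2)*(1/4)*6 + 0 = 3/4 + 0 = 3/4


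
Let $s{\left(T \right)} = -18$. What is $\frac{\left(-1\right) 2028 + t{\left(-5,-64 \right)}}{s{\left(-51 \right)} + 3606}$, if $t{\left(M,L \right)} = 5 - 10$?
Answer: $- \frac{2033}{3588} \approx -0.56661$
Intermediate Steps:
$t{\left(M,L \right)} = -5$
$\frac{\left(-1\right) 2028 + t{\left(-5,-64 \right)}}{s{\left(-51 \right)} + 3606} = \frac{\left(-1\right) 2028 - 5}{-18 + 3606} = \frac{-2028 - 5}{3588} = \left(-2033\right) \frac{1}{3588} = - \frac{2033}{3588}$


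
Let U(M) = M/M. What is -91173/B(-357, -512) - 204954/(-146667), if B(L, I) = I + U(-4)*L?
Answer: 4516725139/42484541 ≈ 106.31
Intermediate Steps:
U(M) = 1
B(L, I) = I + L (B(L, I) = I + 1*L = I + L)
-91173/B(-357, -512) - 204954/(-146667) = -91173/(-512 - 357) - 204954/(-146667) = -91173/(-869) - 204954*(-1/146667) = -91173*(-1/869) + 68318/48889 = 91173/869 + 68318/48889 = 4516725139/42484541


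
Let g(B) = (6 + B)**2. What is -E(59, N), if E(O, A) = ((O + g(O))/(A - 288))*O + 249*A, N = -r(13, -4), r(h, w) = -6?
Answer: -28092/47 ≈ -597.70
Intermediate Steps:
N = 6 (N = -1*(-6) = 6)
E(O, A) = 249*A + O*(O + (6 + O)**2)/(-288 + A) (E(O, A) = ((O + (6 + O)**2)/(A - 288))*O + 249*A = ((O + (6 + O)**2)/(-288 + A))*O + 249*A = O*(O + (6 + O)**2)/(-288 + A) + 249*A = 249*A + O*(O + (6 + O)**2)/(-288 + A))
-E(59, N) = -(59**2 - 71712*6 + 249*6**2 + 59*(6 + 59)**2)/(-288 + 6) = -(3481 - 430272 + 249*36 + 59*65**2)/(-282) = -(-1)*(3481 - 430272 + 8964 + 59*4225)/282 = -(-1)*(3481 - 430272 + 8964 + 249275)/282 = -(-1)*(-168552)/282 = -1*28092/47 = -28092/47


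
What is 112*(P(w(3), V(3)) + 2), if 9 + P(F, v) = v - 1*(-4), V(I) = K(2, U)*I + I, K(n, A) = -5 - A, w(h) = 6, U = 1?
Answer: -2016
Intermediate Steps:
V(I) = -5*I (V(I) = (-5 - 1*1)*I + I = (-5 - 1)*I + I = -6*I + I = -5*I)
P(F, v) = -5 + v (P(F, v) = -9 + (v - 1*(-4)) = -9 + (v + 4) = -9 + (4 + v) = -5 + v)
112*(P(w(3), V(3)) + 2) = 112*((-5 - 5*3) + 2) = 112*((-5 - 15) + 2) = 112*(-20 + 2) = 112*(-18) = -2016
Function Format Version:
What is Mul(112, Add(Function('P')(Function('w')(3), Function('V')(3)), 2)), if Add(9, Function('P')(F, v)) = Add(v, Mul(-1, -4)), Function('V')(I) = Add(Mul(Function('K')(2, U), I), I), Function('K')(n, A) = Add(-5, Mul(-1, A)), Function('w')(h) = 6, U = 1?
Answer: -2016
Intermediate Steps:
Function('V')(I) = Mul(-5, I) (Function('V')(I) = Add(Mul(Add(-5, Mul(-1, 1)), I), I) = Add(Mul(Add(-5, -1), I), I) = Add(Mul(-6, I), I) = Mul(-5, I))
Function('P')(F, v) = Add(-5, v) (Function('P')(F, v) = Add(-9, Add(v, Mul(-1, -4))) = Add(-9, Add(v, 4)) = Add(-9, Add(4, v)) = Add(-5, v))
Mul(112, Add(Function('P')(Function('w')(3), Function('V')(3)), 2)) = Mul(112, Add(Add(-5, Mul(-5, 3)), 2)) = Mul(112, Add(Add(-5, -15), 2)) = Mul(112, Add(-20, 2)) = Mul(112, -18) = -2016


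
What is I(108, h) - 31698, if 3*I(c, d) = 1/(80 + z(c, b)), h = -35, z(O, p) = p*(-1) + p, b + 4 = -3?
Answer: -7607519/240 ≈ -31698.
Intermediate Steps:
b = -7 (b = -4 - 3 = -7)
z(O, p) = 0 (z(O, p) = -p + p = 0)
I(c, d) = 1/240 (I(c, d) = 1/(3*(80 + 0)) = (⅓)/80 = (⅓)*(1/80) = 1/240)
I(108, h) - 31698 = 1/240 - 31698 = -7607519/240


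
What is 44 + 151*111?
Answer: 16805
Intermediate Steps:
44 + 151*111 = 44 + 16761 = 16805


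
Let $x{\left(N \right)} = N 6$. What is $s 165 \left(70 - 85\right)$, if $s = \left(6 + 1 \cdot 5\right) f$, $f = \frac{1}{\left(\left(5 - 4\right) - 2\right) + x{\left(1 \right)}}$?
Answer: $-5445$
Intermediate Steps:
$x{\left(N \right)} = 6 N$
$f = \frac{1}{5}$ ($f = \frac{1}{\left(\left(5 - 4\right) - 2\right) + 6 \cdot 1} = \frac{1}{\left(1 - 2\right) + 6} = \frac{1}{-1 + 6} = \frac{1}{5} \approx 0.2$)
$s = \frac{11}{5}$ ($s = \left(6 + 1 \cdot 5\right) \frac{1}{5} = \left(6 + 5\right) \frac{1}{5} = 11 \cdot \frac{1}{5} = \frac{11}{5} \approx 2.2$)
$s 165 \left(70 - 85\right) = \frac{11}{5} \cdot 165 \left(70 - 85\right) = 363 \left(-15\right) = -5445$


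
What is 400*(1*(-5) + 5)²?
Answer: 0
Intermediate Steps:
400*(1*(-5) + 5)² = 400*(-5 + 5)² = 400*0² = 400*0 = 0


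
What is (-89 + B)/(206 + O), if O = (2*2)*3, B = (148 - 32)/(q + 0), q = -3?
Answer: -383/654 ≈ -0.58563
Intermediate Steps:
B = -116/3 (B = (148 - 32)/(-3 + 0) = 116/(-3) = 116*(-⅓) = -116/3 ≈ -38.667)
O = 12 (O = 4*3 = 12)
(-89 + B)/(206 + O) = (-89 - 116/3)/(206 + 12) = -383/3/218 = -383/3*1/218 = -383/654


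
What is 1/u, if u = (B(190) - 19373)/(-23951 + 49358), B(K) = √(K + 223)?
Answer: -492209811/375312716 - 25407*√413/375312716 ≈ -1.3128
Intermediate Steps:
B(K) = √(223 + K)
u = -19373/25407 + √413/25407 (u = (√(223 + 190) - 19373)/(-23951 + 49358) = (√413 - 19373)/25407 = (-19373 + √413)*(1/25407) = -19373/25407 + √413/25407 ≈ -0.76171)
1/u = 1/(-19373/25407 + √413/25407)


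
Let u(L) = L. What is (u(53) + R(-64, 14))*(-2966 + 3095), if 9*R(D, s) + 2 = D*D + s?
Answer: 197155/3 ≈ 65718.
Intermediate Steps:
R(D, s) = -2/9 + s/9 + D**2/9 (R(D, s) = -2/9 + (D*D + s)/9 = -2/9 + (D**2 + s)/9 = -2/9 + (s + D**2)/9 = -2/9 + (s/9 + D**2/9) = -2/9 + s/9 + D**2/9)
(u(53) + R(-64, 14))*(-2966 + 3095) = (53 + (-2/9 + (1/9)*14 + (1/9)*(-64)**2))*(-2966 + 3095) = (53 + (-2/9 + 14/9 + (1/9)*4096))*129 = (53 + (-2/9 + 14/9 + 4096/9))*129 = (53 + 4108/9)*129 = (4585/9)*129 = 197155/3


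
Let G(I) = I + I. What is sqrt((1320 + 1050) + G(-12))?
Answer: sqrt(2346) ≈ 48.436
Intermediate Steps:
G(I) = 2*I
sqrt((1320 + 1050) + G(-12)) = sqrt((1320 + 1050) + 2*(-12)) = sqrt(2370 - 24) = sqrt(2346)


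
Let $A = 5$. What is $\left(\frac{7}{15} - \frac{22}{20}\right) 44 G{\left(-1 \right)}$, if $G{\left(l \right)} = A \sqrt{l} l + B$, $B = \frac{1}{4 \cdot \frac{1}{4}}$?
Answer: $- \frac{418}{15} + \frac{418 i}{3} \approx -27.867 + 139.33 i$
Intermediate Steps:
$B = 1$ ($B = \frac{1}{4 \cdot \frac{1}{4}} = 1^{-1} = 1$)
$G{\left(l \right)} = 1 + 5 l^{\frac{3}{2}}$ ($G{\left(l \right)} = 5 \sqrt{l} l + 1 = 5 l^{\frac{3}{2}} + 1 = 1 + 5 l^{\frac{3}{2}}$)
$\left(\frac{7}{15} - \frac{22}{20}\right) 44 G{\left(-1 \right)} = \left(\frac{7}{15} - \frac{22}{20}\right) 44 \left(1 + 5 \left(-1\right)^{\frac{3}{2}}\right) = \left(7 \cdot \frac{1}{15} - \frac{11}{10}\right) 44 \left(1 + 5 \left(- i\right)\right) = \left(\frac{7}{15} - \frac{11}{10}\right) 44 \left(1 - 5 i\right) = \left(- \frac{19}{30}\right) 44 \left(1 - 5 i\right) = - \frac{418 \left(1 - 5 i\right)}{15} = - \frac{418}{15} + \frac{418 i}{3}$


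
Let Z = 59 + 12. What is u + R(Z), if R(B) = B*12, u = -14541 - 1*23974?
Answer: -37663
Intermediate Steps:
u = -38515 (u = -14541 - 23974 = -38515)
Z = 71
R(B) = 12*B
u + R(Z) = -38515 + 12*71 = -38515 + 852 = -37663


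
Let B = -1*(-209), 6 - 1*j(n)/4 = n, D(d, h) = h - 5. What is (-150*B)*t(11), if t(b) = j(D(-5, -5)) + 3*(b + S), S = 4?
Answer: -3417150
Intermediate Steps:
D(d, h) = -5 + h
j(n) = 24 - 4*n
B = 209
t(b) = 76 + 3*b (t(b) = (24 - 4*(-5 - 5)) + 3*(b + 4) = (24 - 4*(-10)) + 3*(4 + b) = (24 + 40) + (12 + 3*b) = 64 + (12 + 3*b) = 76 + 3*b)
(-150*B)*t(11) = (-150*209)*(76 + 3*11) = -31350*(76 + 33) = -31350*109 = -3417150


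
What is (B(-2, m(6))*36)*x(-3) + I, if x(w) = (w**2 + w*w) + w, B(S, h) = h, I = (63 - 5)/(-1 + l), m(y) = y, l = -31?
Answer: 51811/16 ≈ 3238.2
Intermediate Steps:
I = -29/16 (I = (63 - 5)/(-1 - 31) = 58/(-32) = 58*(-1/32) = -29/16 ≈ -1.8125)
x(w) = w + 2*w**2 (x(w) = (w**2 + w**2) + w = 2*w**2 + w = w + 2*w**2)
(B(-2, m(6))*36)*x(-3) + I = (6*36)*(-3*(1 + 2*(-3))) - 29/16 = 216*(-3*(1 - 6)) - 29/16 = 216*(-3*(-5)) - 29/16 = 216*15 - 29/16 = 3240 - 29/16 = 51811/16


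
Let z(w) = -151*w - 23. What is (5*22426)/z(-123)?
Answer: 11213/1855 ≈ 6.0447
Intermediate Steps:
z(w) = -23 - 151*w
(5*22426)/z(-123) = (5*22426)/(-23 - 151*(-123)) = 112130/(-23 + 18573) = 112130/18550 = 112130*(1/18550) = 11213/1855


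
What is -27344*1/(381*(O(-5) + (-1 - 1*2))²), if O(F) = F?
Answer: -1709/1524 ≈ -1.1214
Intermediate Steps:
-27344*1/(381*(O(-5) + (-1 - 1*2))²) = -27344*1/(381*(-5 + (-1 - 1*2))²) = -27344*1/(381*(-5 + (-1 - 2))²) = -27344*1/(381*(-5 - 3)²) = -27344/(381*(-8)²) = -27344/(381*64) = -27344/24384 = -27344*1/24384 = -1709/1524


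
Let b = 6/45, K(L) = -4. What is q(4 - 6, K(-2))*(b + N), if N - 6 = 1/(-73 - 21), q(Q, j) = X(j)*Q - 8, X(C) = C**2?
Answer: -34532/141 ≈ -244.91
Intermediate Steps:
q(Q, j) = -8 + Q*j**2 (q(Q, j) = j**2*Q - 8 = Q*j**2 - 8 = -8 + Q*j**2)
N = 563/94 (N = 6 + 1/(-73 - 21) = 6 + 1/(-94) = 6 - 1/94 = 563/94 ≈ 5.9894)
b = 2/15 (b = 6*(1/45) = 2/15 ≈ 0.13333)
q(4 - 6, K(-2))*(b + N) = (-8 + (4 - 6)*(-4)**2)*(2/15 + 563/94) = (-8 - 2*16)*(8633/1410) = (-8 - 32)*(8633/1410) = -40*8633/1410 = -34532/141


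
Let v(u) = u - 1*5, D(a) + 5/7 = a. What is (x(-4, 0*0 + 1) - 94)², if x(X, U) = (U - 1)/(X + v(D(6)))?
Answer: 8836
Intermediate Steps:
D(a) = -5/7 + a
v(u) = -5 + u (v(u) = u - 5 = -5 + u)
x(X, U) = (-1 + U)/(2/7 + X) (x(X, U) = (U - 1)/(X + (-5 + (-5/7 + 6))) = (-1 + U)/(X + (-5 + 37/7)) = (-1 + U)/(X + 2/7) = (-1 + U)/(2/7 + X))
(x(-4, 0*0 + 1) - 94)² = (7*(-1 + (0*0 + 1))/(2 + 7*(-4)) - 94)² = (7*(-1 + (0 + 1))/(2 - 28) - 94)² = (7*(-1 + 1)/(-26) - 94)² = (7*(-1/26)*0 - 94)² = (0 - 94)² = (-94)² = 8836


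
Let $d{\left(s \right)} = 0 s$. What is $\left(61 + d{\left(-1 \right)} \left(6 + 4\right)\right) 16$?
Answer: $976$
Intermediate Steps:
$d{\left(s \right)} = 0$
$\left(61 + d{\left(-1 \right)} \left(6 + 4\right)\right) 16 = \left(61 + 0 \left(6 + 4\right)\right) 16 = \left(61 + 0 \cdot 10\right) 16 = \left(61 + 0\right) 16 = 61 \cdot 16 = 976$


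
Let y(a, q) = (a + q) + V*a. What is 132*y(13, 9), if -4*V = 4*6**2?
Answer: -58872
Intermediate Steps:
V = -36 (V = -6**2 = -36 ≈ -36.000)
y(a, q) = q - 35*a (y(a, q) = (a + q) - 36*a = q - 35*a)
132*y(13, 9) = 132*(9 - 35*13) = 132*(9 - 455) = 132*(-446) = -58872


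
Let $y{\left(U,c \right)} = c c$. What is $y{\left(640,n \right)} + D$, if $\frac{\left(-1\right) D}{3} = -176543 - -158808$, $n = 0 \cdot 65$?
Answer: $53205$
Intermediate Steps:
$n = 0$
$y{\left(U,c \right)} = c^{2}$
$D = 53205$ ($D = - 3 \left(-176543 - -158808\right) = - 3 \left(-176543 + 158808\right) = \left(-3\right) \left(-17735\right) = 53205$)
$y{\left(640,n \right)} + D = 0^{2} + 53205 = 0 + 53205 = 53205$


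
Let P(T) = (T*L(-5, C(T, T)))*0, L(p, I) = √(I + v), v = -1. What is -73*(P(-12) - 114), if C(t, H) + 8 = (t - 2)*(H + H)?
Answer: 8322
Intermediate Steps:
C(t, H) = -8 + 2*H*(-2 + t) (C(t, H) = -8 + (t - 2)*(H + H) = -8 + (-2 + t)*(2*H) = -8 + 2*H*(-2 + t))
L(p, I) = √(-1 + I) (L(p, I) = √(I - 1) = √(-1 + I))
P(T) = 0 (P(T) = (T*√(-1 + (-8 - 4*T + 2*T*T)))*0 = (T*√(-1 + (-8 - 4*T + 2*T²)))*0 = (T*√(-9 - 4*T + 2*T²))*0 = 0)
-73*(P(-12) - 114) = -73*(0 - 114) = -73*(-114) = 8322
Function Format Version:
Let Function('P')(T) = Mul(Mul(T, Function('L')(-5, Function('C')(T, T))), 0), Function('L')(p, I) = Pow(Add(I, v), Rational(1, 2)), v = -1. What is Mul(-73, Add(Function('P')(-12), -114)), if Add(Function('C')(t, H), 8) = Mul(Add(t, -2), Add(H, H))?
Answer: 8322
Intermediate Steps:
Function('C')(t, H) = Add(-8, Mul(2, H, Add(-2, t))) (Function('C')(t, H) = Add(-8, Mul(Add(t, -2), Add(H, H))) = Add(-8, Mul(Add(-2, t), Mul(2, H))) = Add(-8, Mul(2, H, Add(-2, t))))
Function('L')(p, I) = Pow(Add(-1, I), Rational(1, 2)) (Function('L')(p, I) = Pow(Add(I, -1), Rational(1, 2)) = Pow(Add(-1, I), Rational(1, 2)))
Function('P')(T) = 0 (Function('P')(T) = Mul(Mul(T, Pow(Add(-1, Add(-8, Mul(-4, T), Mul(2, T, T))), Rational(1, 2))), 0) = Mul(Mul(T, Pow(Add(-1, Add(-8, Mul(-4, T), Mul(2, Pow(T, 2)))), Rational(1, 2))), 0) = Mul(Mul(T, Pow(Add(-9, Mul(-4, T), Mul(2, Pow(T, 2))), Rational(1, 2))), 0) = 0)
Mul(-73, Add(Function('P')(-12), -114)) = Mul(-73, Add(0, -114)) = Mul(-73, -114) = 8322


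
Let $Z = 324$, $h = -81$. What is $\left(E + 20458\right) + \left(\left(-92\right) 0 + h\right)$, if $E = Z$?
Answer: $20701$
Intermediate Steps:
$E = 324$
$\left(E + 20458\right) + \left(\left(-92\right) 0 + h\right) = \left(324 + 20458\right) - 81 = 20782 + \left(0 - 81\right) = 20782 - 81 = 20701$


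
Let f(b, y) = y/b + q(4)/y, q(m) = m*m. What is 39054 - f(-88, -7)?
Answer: 24058623/616 ≈ 39056.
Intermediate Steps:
q(m) = m²
f(b, y) = 16/y + y/b (f(b, y) = y/b + 4²/y = y/b + 16/y = 16/y + y/b)
39054 - f(-88, -7) = 39054 - (16/(-7) - 7/(-88)) = 39054 - (16*(-⅐) - 7*(-1/88)) = 39054 - (-16/7 + 7/88) = 39054 - 1*(-1359/616) = 39054 + 1359/616 = 24058623/616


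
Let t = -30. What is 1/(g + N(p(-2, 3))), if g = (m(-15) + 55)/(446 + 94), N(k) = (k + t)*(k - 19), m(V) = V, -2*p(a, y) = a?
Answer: 27/14096 ≈ 0.0019154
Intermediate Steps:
p(a, y) = -a/2
N(k) = (-30 + k)*(-19 + k) (N(k) = (k - 30)*(k - 19) = (-30 + k)*(-19 + k))
g = 2/27 (g = (-15 + 55)/(446 + 94) = 40/540 = 40*(1/540) = 2/27 ≈ 0.074074)
1/(g + N(p(-2, 3))) = 1/(2/27 + (570 + (-½*(-2))² - (-49)*(-2)/2)) = 1/(2/27 + (570 + 1² - 49*1)) = 1/(2/27 + (570 + 1 - 49)) = 1/(2/27 + 522) = 1/(14096/27) = 27/14096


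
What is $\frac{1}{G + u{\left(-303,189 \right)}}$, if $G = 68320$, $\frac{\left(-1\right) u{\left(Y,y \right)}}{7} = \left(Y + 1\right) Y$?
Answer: $- \frac{1}{572222} \approx -1.7476 \cdot 10^{-6}$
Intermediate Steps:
$u{\left(Y,y \right)} = - 7 Y \left(1 + Y\right)$ ($u{\left(Y,y \right)} = - 7 \left(Y + 1\right) Y = - 7 \left(1 + Y\right) Y = - 7 Y \left(1 + Y\right)$)
$\frac{1}{G + u{\left(-303,189 \right)}} = \frac{1}{68320 - - 2121 \left(1 - 303\right)} = \frac{1}{68320 - \left(-2121\right) \left(-302\right)} = \frac{1}{68320 - 640542} = \frac{1}{-572222} = - \frac{1}{572222}$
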